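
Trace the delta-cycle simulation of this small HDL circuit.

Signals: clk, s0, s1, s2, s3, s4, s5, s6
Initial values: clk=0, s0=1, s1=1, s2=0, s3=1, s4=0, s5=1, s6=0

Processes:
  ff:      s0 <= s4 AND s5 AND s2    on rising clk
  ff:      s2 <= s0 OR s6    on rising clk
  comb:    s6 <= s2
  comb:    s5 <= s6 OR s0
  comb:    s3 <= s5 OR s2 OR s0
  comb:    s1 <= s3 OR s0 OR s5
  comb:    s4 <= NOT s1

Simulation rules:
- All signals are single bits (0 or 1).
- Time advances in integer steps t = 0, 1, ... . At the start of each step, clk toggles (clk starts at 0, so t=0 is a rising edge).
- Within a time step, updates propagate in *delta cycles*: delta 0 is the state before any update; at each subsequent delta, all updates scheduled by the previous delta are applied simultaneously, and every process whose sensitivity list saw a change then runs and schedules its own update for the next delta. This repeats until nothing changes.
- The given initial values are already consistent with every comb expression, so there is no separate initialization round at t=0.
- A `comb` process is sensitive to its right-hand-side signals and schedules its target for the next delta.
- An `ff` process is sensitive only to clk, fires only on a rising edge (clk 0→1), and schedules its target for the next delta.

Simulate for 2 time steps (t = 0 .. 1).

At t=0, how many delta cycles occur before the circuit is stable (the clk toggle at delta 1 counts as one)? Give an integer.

4

t0.Δ0 s5=1 s1=1 s3=1 s6=0 s4=0 s2=0 s0=1 clk=0
t0.Δ1 s5=1 s1=1 s3=1 s6=0 s4=0 s2=0 s0=1 clk=1
t0.Δ2 s5=1 s1=1 s3=1 s6=0 s4=0 s2=1 s0=0 clk=1
t0.Δ3 s5=0 s1=1 s3=1 s6=1 s4=0 s2=1 s0=0 clk=1
t0.Δ4 s5=1 s1=1 s3=1 s6=1 s4=0 s2=1 s0=0 clk=1
t1.Δ0 s5=1 s1=1 s3=1 s6=1 s4=0 s2=1 s0=0 clk=1
t1.Δ1 s5=1 s1=1 s3=1 s6=1 s4=0 s2=1 s0=0 clk=0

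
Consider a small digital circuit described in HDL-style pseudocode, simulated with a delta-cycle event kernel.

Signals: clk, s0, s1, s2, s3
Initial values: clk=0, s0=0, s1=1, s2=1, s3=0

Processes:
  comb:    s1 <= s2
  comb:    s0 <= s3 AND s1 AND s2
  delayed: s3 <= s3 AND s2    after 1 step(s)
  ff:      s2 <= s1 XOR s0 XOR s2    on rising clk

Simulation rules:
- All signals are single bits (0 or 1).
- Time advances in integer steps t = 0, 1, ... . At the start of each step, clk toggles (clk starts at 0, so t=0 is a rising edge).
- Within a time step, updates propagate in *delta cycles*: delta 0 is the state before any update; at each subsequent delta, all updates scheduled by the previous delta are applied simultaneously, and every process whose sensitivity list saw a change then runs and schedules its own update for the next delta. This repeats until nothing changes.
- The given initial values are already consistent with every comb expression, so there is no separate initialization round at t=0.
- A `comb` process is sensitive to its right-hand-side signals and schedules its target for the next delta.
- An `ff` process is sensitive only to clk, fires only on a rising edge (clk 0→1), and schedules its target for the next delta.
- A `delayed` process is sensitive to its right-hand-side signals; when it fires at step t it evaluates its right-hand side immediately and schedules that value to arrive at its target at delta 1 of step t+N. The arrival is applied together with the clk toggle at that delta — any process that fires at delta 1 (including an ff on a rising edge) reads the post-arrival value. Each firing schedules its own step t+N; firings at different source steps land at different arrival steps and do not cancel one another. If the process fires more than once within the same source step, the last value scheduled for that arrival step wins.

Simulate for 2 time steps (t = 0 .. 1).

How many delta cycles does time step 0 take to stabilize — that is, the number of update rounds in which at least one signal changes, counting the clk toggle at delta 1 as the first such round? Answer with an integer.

t=0 Δ0: s1=1 s3=0 clk=0 s2=1 s0=0
  Δ1: clk:0→1
  Δ2: s2:1→0
  Δ3: s1:1→0
  (3Δ to stable)
t=1 Δ0: s1=0 s3=0 clk=1 s2=0 s0=0
  Δ1: clk:1→0
  (1Δ to stable)

3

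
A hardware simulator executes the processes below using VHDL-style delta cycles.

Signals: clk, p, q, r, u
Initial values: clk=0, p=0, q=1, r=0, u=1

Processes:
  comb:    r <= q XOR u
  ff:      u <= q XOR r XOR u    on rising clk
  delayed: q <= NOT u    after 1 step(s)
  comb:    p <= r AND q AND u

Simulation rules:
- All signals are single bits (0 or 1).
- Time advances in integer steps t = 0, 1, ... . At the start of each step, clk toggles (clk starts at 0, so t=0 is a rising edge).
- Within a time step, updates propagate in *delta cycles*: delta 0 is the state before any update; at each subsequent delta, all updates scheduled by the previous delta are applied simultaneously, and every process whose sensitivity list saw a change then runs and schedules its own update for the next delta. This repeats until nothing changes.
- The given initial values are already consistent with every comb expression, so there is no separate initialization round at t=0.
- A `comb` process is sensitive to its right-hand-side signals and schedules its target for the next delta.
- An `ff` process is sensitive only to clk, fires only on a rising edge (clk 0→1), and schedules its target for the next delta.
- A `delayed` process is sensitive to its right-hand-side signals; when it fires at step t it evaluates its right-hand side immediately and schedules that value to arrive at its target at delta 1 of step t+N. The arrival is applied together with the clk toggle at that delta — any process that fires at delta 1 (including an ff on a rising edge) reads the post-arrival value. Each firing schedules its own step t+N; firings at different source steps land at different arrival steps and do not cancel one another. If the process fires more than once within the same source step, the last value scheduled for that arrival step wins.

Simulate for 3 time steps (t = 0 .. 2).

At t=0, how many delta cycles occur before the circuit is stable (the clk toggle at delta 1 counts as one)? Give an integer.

t0.Δ0 r=0 u=1 q=1 p=0 clk=0
t0.Δ1 r=0 u=1 q=1 p=0 clk=1
t0.Δ2 r=0 u=0 q=1 p=0 clk=1
t0.Δ3 r=1 u=0 q=1 p=0 clk=1
t1.Δ0 r=1 u=0 q=1 p=0 clk=1
t1.Δ1 r=1 u=0 q=1 p=0 clk=0
t2.Δ0 r=1 u=0 q=1 p=0 clk=0
t2.Δ1 r=1 u=0 q=1 p=0 clk=1

3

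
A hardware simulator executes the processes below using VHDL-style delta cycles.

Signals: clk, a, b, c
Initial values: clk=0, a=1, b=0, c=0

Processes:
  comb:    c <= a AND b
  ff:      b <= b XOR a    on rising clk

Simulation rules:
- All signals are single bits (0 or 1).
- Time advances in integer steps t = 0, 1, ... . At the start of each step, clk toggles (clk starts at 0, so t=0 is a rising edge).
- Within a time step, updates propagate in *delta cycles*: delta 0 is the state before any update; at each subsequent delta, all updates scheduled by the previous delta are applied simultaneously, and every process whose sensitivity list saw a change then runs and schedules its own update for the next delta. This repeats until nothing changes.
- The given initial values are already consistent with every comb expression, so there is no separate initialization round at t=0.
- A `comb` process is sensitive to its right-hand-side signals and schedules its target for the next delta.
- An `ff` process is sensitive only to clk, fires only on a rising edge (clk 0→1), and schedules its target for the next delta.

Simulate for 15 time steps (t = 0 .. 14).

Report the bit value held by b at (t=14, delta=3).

[bits: c,a,b,clk]
t=0: Δ0=0100 Δ1=0101 Δ2=0111 Δ3=1111 | 3Δ
t=1: Δ0=1111 Δ1=1110 | 1Δ
t=2: Δ0=1110 Δ1=1111 Δ2=1101 Δ3=0101 | 3Δ
t=3: Δ0=0101 Δ1=0100 | 1Δ
t=4: Δ0=0100 Δ1=0101 Δ2=0111 Δ3=1111 | 3Δ
t=5: Δ0=1111 Δ1=1110 | 1Δ
t=6: Δ0=1110 Δ1=1111 Δ2=1101 Δ3=0101 | 3Δ
t=7: Δ0=0101 Δ1=0100 | 1Δ
t=8: Δ0=0100 Δ1=0101 Δ2=0111 Δ3=1111 | 3Δ
t=9: Δ0=1111 Δ1=1110 | 1Δ
t=10: Δ0=1110 Δ1=1111 Δ2=1101 Δ3=0101 | 3Δ
t=11: Δ0=0101 Δ1=0100 | 1Δ
t=12: Δ0=0100 Δ1=0101 Δ2=0111 Δ3=1111 | 3Δ
t=13: Δ0=1111 Δ1=1110 | 1Δ
t=14: Δ0=1110 Δ1=1111 Δ2=1101 Δ3=0101 | 3Δ

0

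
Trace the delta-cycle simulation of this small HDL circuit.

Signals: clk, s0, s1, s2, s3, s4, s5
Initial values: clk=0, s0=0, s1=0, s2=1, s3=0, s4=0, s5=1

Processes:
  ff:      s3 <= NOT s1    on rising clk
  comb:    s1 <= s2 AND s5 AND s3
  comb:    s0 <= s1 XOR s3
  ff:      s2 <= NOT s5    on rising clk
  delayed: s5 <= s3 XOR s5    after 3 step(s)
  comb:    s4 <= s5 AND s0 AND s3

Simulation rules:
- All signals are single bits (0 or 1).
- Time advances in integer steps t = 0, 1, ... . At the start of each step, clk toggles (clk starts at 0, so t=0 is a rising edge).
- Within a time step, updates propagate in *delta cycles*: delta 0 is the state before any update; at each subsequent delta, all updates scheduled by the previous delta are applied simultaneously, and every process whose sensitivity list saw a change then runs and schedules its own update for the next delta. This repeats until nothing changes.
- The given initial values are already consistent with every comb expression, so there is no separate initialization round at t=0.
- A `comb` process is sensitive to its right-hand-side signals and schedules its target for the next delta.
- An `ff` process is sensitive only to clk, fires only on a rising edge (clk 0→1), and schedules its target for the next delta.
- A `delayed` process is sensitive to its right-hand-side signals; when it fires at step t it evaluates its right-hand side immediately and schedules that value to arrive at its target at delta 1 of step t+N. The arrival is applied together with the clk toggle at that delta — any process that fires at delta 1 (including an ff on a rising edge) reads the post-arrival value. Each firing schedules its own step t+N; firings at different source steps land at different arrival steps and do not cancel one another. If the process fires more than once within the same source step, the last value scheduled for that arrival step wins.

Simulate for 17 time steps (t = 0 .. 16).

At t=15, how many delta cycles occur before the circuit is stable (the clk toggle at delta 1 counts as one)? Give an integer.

t0.Δ0 clk=0 s5=1 s3=0 s2=1 s0=0 s1=0 s4=0
t0.Δ1 clk=1 s5=1 s3=0 s2=1 s0=0 s1=0 s4=0
t0.Δ2 clk=1 s5=1 s3=1 s2=0 s0=0 s1=0 s4=0
t0.Δ3 clk=1 s5=1 s3=1 s2=0 s0=1 s1=0 s4=0
t0.Δ4 clk=1 s5=1 s3=1 s2=0 s0=1 s1=0 s4=1
t1.Δ0 clk=1 s5=1 s3=1 s2=0 s0=1 s1=0 s4=1
t1.Δ1 clk=0 s5=1 s3=1 s2=0 s0=1 s1=0 s4=1
t2.Δ0 clk=0 s5=1 s3=1 s2=0 s0=1 s1=0 s4=1
t2.Δ1 clk=1 s5=1 s3=1 s2=0 s0=1 s1=0 s4=1
t3.Δ0 clk=1 s5=1 s3=1 s2=0 s0=1 s1=0 s4=1
t3.Δ1 clk=0 s5=0 s3=1 s2=0 s0=1 s1=0 s4=1
t3.Δ2 clk=0 s5=0 s3=1 s2=0 s0=1 s1=0 s4=0
t4.Δ0 clk=0 s5=0 s3=1 s2=0 s0=1 s1=0 s4=0
t4.Δ1 clk=1 s5=0 s3=1 s2=0 s0=1 s1=0 s4=0
t4.Δ2 clk=1 s5=0 s3=1 s2=1 s0=1 s1=0 s4=0
t5.Δ0 clk=1 s5=0 s3=1 s2=1 s0=1 s1=0 s4=0
t5.Δ1 clk=0 s5=0 s3=1 s2=1 s0=1 s1=0 s4=0
t6.Δ0 clk=0 s5=0 s3=1 s2=1 s0=1 s1=0 s4=0
t6.Δ1 clk=1 s5=1 s3=1 s2=1 s0=1 s1=0 s4=0
t6.Δ2 clk=1 s5=1 s3=1 s2=0 s0=1 s1=1 s4=1
t6.Δ3 clk=1 s5=1 s3=1 s2=0 s0=0 s1=0 s4=1
t6.Δ4 clk=1 s5=1 s3=1 s2=0 s0=1 s1=0 s4=0
t6.Δ5 clk=1 s5=1 s3=1 s2=0 s0=1 s1=0 s4=1
t7.Δ0 clk=1 s5=1 s3=1 s2=0 s0=1 s1=0 s4=1
t7.Δ1 clk=0 s5=1 s3=1 s2=0 s0=1 s1=0 s4=1
t8.Δ0 clk=0 s5=1 s3=1 s2=0 s0=1 s1=0 s4=1
t8.Δ1 clk=1 s5=1 s3=1 s2=0 s0=1 s1=0 s4=1
t9.Δ0 clk=1 s5=1 s3=1 s2=0 s0=1 s1=0 s4=1
t9.Δ1 clk=0 s5=0 s3=1 s2=0 s0=1 s1=0 s4=1
t9.Δ2 clk=0 s5=0 s3=1 s2=0 s0=1 s1=0 s4=0
t10.Δ0 clk=0 s5=0 s3=1 s2=0 s0=1 s1=0 s4=0
t10.Δ1 clk=1 s5=0 s3=1 s2=0 s0=1 s1=0 s4=0
t10.Δ2 clk=1 s5=0 s3=1 s2=1 s0=1 s1=0 s4=0
t11.Δ0 clk=1 s5=0 s3=1 s2=1 s0=1 s1=0 s4=0
t11.Δ1 clk=0 s5=0 s3=1 s2=1 s0=1 s1=0 s4=0
t12.Δ0 clk=0 s5=0 s3=1 s2=1 s0=1 s1=0 s4=0
t12.Δ1 clk=1 s5=1 s3=1 s2=1 s0=1 s1=0 s4=0
t12.Δ2 clk=1 s5=1 s3=1 s2=0 s0=1 s1=1 s4=1
t12.Δ3 clk=1 s5=1 s3=1 s2=0 s0=0 s1=0 s4=1
t12.Δ4 clk=1 s5=1 s3=1 s2=0 s0=1 s1=0 s4=0
t12.Δ5 clk=1 s5=1 s3=1 s2=0 s0=1 s1=0 s4=1
t13.Δ0 clk=1 s5=1 s3=1 s2=0 s0=1 s1=0 s4=1
t13.Δ1 clk=0 s5=1 s3=1 s2=0 s0=1 s1=0 s4=1
t14.Δ0 clk=0 s5=1 s3=1 s2=0 s0=1 s1=0 s4=1
t14.Δ1 clk=1 s5=1 s3=1 s2=0 s0=1 s1=0 s4=1
t15.Δ0 clk=1 s5=1 s3=1 s2=0 s0=1 s1=0 s4=1
t15.Δ1 clk=0 s5=0 s3=1 s2=0 s0=1 s1=0 s4=1
t15.Δ2 clk=0 s5=0 s3=1 s2=0 s0=1 s1=0 s4=0
t16.Δ0 clk=0 s5=0 s3=1 s2=0 s0=1 s1=0 s4=0
t16.Δ1 clk=1 s5=0 s3=1 s2=0 s0=1 s1=0 s4=0
t16.Δ2 clk=1 s5=0 s3=1 s2=1 s0=1 s1=0 s4=0

2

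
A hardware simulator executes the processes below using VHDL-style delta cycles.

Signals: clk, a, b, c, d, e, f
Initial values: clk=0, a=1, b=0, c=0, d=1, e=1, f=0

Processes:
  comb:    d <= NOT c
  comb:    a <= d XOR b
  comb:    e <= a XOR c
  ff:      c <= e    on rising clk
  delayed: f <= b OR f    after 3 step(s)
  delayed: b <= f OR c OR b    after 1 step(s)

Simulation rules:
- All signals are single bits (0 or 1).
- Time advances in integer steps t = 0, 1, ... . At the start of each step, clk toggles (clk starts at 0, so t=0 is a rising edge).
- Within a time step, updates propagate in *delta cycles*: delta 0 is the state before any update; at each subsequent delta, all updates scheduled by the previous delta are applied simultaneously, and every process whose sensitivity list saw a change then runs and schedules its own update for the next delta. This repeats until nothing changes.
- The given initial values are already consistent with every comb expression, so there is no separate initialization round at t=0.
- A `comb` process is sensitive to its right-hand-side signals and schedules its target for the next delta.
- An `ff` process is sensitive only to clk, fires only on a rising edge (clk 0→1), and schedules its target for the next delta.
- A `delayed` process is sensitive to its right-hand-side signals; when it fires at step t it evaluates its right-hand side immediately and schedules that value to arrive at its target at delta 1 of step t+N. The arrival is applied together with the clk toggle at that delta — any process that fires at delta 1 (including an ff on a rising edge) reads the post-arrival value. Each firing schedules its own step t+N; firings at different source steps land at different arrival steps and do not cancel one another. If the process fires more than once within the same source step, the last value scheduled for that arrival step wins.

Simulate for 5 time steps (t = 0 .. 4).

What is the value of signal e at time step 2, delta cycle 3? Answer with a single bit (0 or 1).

t=0 Δ0: b=0 clk=0 e=1 d=1 c=0 f=0 a=1
  Δ1: clk:0→1
  Δ2: c:0→1
  Δ3: e:1→0, d:1→0
  Δ4: a:1→0
  Δ5: e:0→1
  (5Δ to stable)
t=1 Δ0: b=0 clk=1 e=1 d=0 c=1 f=0 a=0
  Δ1: b:0→1, clk:1→0
  Δ2: a:0→1
  Δ3: e:1→0
  (3Δ to stable)
t=2 Δ0: b=1 clk=0 e=0 d=0 c=1 f=0 a=1
  Δ1: clk:0→1
  Δ2: c:1→0
  Δ3: e:0→1, d:0→1
  Δ4: a:1→0
  Δ5: e:1→0
  (5Δ to stable)
t=3 Δ0: b=1 clk=1 e=0 d=1 c=0 f=0 a=0
  Δ1: clk:1→0
  (1Δ to stable)
t=4 Δ0: b=1 clk=0 e=0 d=1 c=0 f=0 a=0
  Δ1: clk:0→1, f:0→1
  (1Δ to stable)

1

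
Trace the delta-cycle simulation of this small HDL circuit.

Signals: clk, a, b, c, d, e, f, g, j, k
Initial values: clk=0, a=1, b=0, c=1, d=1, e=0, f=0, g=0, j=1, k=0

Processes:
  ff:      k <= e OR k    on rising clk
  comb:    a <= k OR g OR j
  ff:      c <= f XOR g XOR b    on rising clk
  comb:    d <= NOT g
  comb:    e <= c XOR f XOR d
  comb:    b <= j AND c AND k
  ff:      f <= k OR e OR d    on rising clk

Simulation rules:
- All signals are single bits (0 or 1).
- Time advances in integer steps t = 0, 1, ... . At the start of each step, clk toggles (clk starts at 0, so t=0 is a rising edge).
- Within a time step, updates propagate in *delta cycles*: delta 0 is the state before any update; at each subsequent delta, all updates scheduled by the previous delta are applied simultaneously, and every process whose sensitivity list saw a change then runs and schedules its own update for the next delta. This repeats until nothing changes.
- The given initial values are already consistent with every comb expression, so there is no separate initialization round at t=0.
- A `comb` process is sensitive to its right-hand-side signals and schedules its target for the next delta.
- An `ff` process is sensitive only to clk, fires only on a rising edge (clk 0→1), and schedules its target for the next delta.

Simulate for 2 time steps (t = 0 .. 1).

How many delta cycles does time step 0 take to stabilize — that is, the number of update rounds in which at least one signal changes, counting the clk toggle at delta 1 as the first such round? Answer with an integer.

[bits: clk,d,c,f,e,a,j,k,g,b]
t=0: Δ0=0110011000 Δ1=1110011000 Δ2=1101011000 | 2Δ
t=1: Δ0=1101011000 Δ1=0101011000 | 1Δ

2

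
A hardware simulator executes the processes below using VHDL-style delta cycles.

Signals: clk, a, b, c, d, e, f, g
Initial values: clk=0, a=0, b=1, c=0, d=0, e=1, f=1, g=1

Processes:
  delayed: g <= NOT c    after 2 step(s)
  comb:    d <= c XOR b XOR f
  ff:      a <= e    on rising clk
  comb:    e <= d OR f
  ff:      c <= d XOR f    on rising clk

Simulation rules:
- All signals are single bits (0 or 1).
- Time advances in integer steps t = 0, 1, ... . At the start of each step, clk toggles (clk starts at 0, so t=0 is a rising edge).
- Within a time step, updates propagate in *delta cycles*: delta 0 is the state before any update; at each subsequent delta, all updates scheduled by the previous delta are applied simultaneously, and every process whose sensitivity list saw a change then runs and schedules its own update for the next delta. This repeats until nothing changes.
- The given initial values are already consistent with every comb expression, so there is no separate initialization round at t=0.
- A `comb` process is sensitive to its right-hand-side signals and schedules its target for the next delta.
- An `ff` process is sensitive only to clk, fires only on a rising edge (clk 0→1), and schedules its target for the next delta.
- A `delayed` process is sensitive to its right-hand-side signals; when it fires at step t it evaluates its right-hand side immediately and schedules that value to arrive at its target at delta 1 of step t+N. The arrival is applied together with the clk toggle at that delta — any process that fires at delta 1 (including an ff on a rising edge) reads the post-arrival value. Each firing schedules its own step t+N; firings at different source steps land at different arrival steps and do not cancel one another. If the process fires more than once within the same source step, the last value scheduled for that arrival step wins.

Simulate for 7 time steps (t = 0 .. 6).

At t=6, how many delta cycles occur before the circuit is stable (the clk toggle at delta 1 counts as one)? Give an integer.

3

t=0 Δ0: e=1 clk=0 d=0 a=0 b=1 c=0 f=1 g=1
  Δ1: clk:0→1
  Δ2: a:0→1, c:0→1
  Δ3: d:0→1
  (3Δ to stable)
t=1 Δ0: e=1 clk=1 d=1 a=1 b=1 c=1 f=1 g=1
  Δ1: clk:1→0
  (1Δ to stable)
t=2 Δ0: e=1 clk=0 d=1 a=1 b=1 c=1 f=1 g=1
  Δ1: clk:0→1, g:1→0
  Δ2: c:1→0
  Δ3: d:1→0
  (3Δ to stable)
t=3 Δ0: e=1 clk=1 d=0 a=1 b=1 c=0 f=1 g=0
  Δ1: clk:1→0
  (1Δ to stable)
t=4 Δ0: e=1 clk=0 d=0 a=1 b=1 c=0 f=1 g=0
  Δ1: clk:0→1, g:0→1
  Δ2: c:0→1
  Δ3: d:0→1
  (3Δ to stable)
t=5 Δ0: e=1 clk=1 d=1 a=1 b=1 c=1 f=1 g=1
  Δ1: clk:1→0
  (1Δ to stable)
t=6 Δ0: e=1 clk=0 d=1 a=1 b=1 c=1 f=1 g=1
  Δ1: clk:0→1, g:1→0
  Δ2: c:1→0
  Δ3: d:1→0
  (3Δ to stable)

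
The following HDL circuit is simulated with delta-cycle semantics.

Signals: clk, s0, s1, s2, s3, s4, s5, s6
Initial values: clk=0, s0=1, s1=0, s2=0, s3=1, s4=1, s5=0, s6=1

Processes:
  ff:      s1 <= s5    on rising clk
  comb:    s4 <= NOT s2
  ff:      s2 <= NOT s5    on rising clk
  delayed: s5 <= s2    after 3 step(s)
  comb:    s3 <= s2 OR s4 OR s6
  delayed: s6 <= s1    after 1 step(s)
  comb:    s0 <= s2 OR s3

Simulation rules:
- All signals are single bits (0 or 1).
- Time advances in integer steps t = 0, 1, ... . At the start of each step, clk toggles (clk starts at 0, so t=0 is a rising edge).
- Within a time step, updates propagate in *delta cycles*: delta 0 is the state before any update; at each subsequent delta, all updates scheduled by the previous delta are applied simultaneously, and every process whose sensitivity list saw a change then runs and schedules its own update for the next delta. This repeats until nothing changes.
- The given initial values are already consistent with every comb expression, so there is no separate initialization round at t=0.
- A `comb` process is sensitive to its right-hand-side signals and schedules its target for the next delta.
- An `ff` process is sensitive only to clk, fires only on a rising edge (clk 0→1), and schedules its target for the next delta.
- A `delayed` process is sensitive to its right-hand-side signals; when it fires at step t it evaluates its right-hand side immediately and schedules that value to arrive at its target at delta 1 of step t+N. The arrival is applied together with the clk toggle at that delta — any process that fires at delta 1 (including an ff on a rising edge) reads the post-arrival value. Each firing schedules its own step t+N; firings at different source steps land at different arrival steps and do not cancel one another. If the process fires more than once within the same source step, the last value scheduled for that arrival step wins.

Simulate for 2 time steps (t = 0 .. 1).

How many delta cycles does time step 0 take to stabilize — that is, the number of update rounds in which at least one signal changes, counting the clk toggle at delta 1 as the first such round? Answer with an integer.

t0.Δ0 s3=1 s6=1 s1=0 s2=0 s0=1 s5=0 s4=1 clk=0
t0.Δ1 s3=1 s6=1 s1=0 s2=0 s0=1 s5=0 s4=1 clk=1
t0.Δ2 s3=1 s6=1 s1=0 s2=1 s0=1 s5=0 s4=1 clk=1
t0.Δ3 s3=1 s6=1 s1=0 s2=1 s0=1 s5=0 s4=0 clk=1
t1.Δ0 s3=1 s6=1 s1=0 s2=1 s0=1 s5=0 s4=0 clk=1
t1.Δ1 s3=1 s6=1 s1=0 s2=1 s0=1 s5=0 s4=0 clk=0

3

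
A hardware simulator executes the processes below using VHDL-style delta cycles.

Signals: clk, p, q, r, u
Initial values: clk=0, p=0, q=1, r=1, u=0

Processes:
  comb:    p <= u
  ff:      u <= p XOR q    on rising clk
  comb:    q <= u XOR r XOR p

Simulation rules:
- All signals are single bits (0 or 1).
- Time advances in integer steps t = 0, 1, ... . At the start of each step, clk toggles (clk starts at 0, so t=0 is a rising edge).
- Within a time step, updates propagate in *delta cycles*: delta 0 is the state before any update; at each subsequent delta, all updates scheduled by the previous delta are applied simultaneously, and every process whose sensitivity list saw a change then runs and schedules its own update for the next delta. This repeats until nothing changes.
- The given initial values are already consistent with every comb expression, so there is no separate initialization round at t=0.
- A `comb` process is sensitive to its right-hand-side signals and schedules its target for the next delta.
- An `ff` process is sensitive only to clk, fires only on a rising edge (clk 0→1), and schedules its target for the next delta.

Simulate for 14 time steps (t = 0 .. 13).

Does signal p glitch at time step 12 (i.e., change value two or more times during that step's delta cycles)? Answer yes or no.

no

t0.Δ0 u=0 r=1 p=0 q=1 clk=0
t0.Δ1 u=0 r=1 p=0 q=1 clk=1
t0.Δ2 u=1 r=1 p=0 q=1 clk=1
t0.Δ3 u=1 r=1 p=1 q=0 clk=1
t0.Δ4 u=1 r=1 p=1 q=1 clk=1
t1.Δ0 u=1 r=1 p=1 q=1 clk=1
t1.Δ1 u=1 r=1 p=1 q=1 clk=0
t2.Δ0 u=1 r=1 p=1 q=1 clk=0
t2.Δ1 u=1 r=1 p=1 q=1 clk=1
t2.Δ2 u=0 r=1 p=1 q=1 clk=1
t2.Δ3 u=0 r=1 p=0 q=0 clk=1
t2.Δ4 u=0 r=1 p=0 q=1 clk=1
t3.Δ0 u=0 r=1 p=0 q=1 clk=1
t3.Δ1 u=0 r=1 p=0 q=1 clk=0
t4.Δ0 u=0 r=1 p=0 q=1 clk=0
t4.Δ1 u=0 r=1 p=0 q=1 clk=1
t4.Δ2 u=1 r=1 p=0 q=1 clk=1
t4.Δ3 u=1 r=1 p=1 q=0 clk=1
t4.Δ4 u=1 r=1 p=1 q=1 clk=1
t5.Δ0 u=1 r=1 p=1 q=1 clk=1
t5.Δ1 u=1 r=1 p=1 q=1 clk=0
t6.Δ0 u=1 r=1 p=1 q=1 clk=0
t6.Δ1 u=1 r=1 p=1 q=1 clk=1
t6.Δ2 u=0 r=1 p=1 q=1 clk=1
t6.Δ3 u=0 r=1 p=0 q=0 clk=1
t6.Δ4 u=0 r=1 p=0 q=1 clk=1
t7.Δ0 u=0 r=1 p=0 q=1 clk=1
t7.Δ1 u=0 r=1 p=0 q=1 clk=0
t8.Δ0 u=0 r=1 p=0 q=1 clk=0
t8.Δ1 u=0 r=1 p=0 q=1 clk=1
t8.Δ2 u=1 r=1 p=0 q=1 clk=1
t8.Δ3 u=1 r=1 p=1 q=0 clk=1
t8.Δ4 u=1 r=1 p=1 q=1 clk=1
t9.Δ0 u=1 r=1 p=1 q=1 clk=1
t9.Δ1 u=1 r=1 p=1 q=1 clk=0
t10.Δ0 u=1 r=1 p=1 q=1 clk=0
t10.Δ1 u=1 r=1 p=1 q=1 clk=1
t10.Δ2 u=0 r=1 p=1 q=1 clk=1
t10.Δ3 u=0 r=1 p=0 q=0 clk=1
t10.Δ4 u=0 r=1 p=0 q=1 clk=1
t11.Δ0 u=0 r=1 p=0 q=1 clk=1
t11.Δ1 u=0 r=1 p=0 q=1 clk=0
t12.Δ0 u=0 r=1 p=0 q=1 clk=0
t12.Δ1 u=0 r=1 p=0 q=1 clk=1
t12.Δ2 u=1 r=1 p=0 q=1 clk=1
t12.Δ3 u=1 r=1 p=1 q=0 clk=1
t12.Δ4 u=1 r=1 p=1 q=1 clk=1
t13.Δ0 u=1 r=1 p=1 q=1 clk=1
t13.Δ1 u=1 r=1 p=1 q=1 clk=0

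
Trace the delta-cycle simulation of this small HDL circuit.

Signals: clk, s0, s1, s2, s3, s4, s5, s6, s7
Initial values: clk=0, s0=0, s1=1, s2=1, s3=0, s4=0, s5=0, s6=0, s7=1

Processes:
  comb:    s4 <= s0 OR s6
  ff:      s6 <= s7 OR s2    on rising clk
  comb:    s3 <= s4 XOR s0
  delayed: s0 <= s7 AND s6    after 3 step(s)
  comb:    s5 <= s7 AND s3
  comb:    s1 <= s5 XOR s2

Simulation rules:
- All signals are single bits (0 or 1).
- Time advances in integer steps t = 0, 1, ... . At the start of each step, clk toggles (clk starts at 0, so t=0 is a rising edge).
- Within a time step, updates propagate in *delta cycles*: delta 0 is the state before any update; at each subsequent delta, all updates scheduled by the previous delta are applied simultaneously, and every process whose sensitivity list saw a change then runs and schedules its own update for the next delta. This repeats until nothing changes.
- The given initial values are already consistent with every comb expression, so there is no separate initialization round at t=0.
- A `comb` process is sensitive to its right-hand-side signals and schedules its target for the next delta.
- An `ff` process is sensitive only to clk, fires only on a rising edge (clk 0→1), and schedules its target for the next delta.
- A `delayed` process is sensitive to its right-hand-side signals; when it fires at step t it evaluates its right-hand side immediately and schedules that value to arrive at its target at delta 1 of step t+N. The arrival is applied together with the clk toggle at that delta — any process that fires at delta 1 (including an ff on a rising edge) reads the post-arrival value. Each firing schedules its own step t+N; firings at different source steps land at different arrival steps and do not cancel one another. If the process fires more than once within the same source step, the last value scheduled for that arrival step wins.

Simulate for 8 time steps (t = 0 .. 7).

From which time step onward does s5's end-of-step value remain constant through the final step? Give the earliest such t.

3

t=0 Δ0: s6=0 s1=1 s0=0 s4=0 s3=0 s7=1 s2=1 s5=0 clk=0
  Δ1: clk:0→1
  Δ2: s6:0→1
  Δ3: s4:0→1
  Δ4: s3:0→1
  Δ5: s5:0→1
  Δ6: s1:1→0
  (6Δ to stable)
t=1 Δ0: s6=1 s1=0 s0=0 s4=1 s3=1 s7=1 s2=1 s5=1 clk=1
  Δ1: clk:1→0
  (1Δ to stable)
t=2 Δ0: s6=1 s1=0 s0=0 s4=1 s3=1 s7=1 s2=1 s5=1 clk=0
  Δ1: clk:0→1
  (1Δ to stable)
t=3 Δ0: s6=1 s1=0 s0=0 s4=1 s3=1 s7=1 s2=1 s5=1 clk=1
  Δ1: s0:0→1, clk:1→0
  Δ2: s3:1→0
  Δ3: s5:1→0
  Δ4: s1:0→1
  (4Δ to stable)
t=4 Δ0: s6=1 s1=1 s0=1 s4=1 s3=0 s7=1 s2=1 s5=0 clk=0
  Δ1: clk:0→1
  (1Δ to stable)
t=5 Δ0: s6=1 s1=1 s0=1 s4=1 s3=0 s7=1 s2=1 s5=0 clk=1
  Δ1: clk:1→0
  (1Δ to stable)
t=6 Δ0: s6=1 s1=1 s0=1 s4=1 s3=0 s7=1 s2=1 s5=0 clk=0
  Δ1: clk:0→1
  (1Δ to stable)
t=7 Δ0: s6=1 s1=1 s0=1 s4=1 s3=0 s7=1 s2=1 s5=0 clk=1
  Δ1: clk:1→0
  (1Δ to stable)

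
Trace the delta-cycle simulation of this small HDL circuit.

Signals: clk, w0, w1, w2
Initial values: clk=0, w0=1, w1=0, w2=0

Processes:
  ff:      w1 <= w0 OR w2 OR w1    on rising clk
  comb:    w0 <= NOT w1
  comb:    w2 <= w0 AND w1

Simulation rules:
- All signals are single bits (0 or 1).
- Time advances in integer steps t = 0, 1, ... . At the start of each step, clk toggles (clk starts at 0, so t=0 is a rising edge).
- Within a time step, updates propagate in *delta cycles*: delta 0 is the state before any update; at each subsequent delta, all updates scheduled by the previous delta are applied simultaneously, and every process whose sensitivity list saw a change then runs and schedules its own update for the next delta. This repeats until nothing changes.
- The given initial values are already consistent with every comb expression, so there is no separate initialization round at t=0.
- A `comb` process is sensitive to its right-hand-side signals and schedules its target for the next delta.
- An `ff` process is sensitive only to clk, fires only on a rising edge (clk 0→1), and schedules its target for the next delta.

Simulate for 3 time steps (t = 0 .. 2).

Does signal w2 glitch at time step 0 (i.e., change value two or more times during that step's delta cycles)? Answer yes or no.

t=0 Δ0: clk=0 w0=1 w1=0 w2=0
  Δ1: clk:0→1
  Δ2: w1:0→1
  Δ3: w0:1→0, w2:0→1
  Δ4: w2:1→0
  (4Δ to stable)
t=1 Δ0: clk=1 w0=0 w1=1 w2=0
  Δ1: clk:1→0
  (1Δ to stable)
t=2 Δ0: clk=0 w0=0 w1=1 w2=0
  Δ1: clk:0→1
  (1Δ to stable)

yes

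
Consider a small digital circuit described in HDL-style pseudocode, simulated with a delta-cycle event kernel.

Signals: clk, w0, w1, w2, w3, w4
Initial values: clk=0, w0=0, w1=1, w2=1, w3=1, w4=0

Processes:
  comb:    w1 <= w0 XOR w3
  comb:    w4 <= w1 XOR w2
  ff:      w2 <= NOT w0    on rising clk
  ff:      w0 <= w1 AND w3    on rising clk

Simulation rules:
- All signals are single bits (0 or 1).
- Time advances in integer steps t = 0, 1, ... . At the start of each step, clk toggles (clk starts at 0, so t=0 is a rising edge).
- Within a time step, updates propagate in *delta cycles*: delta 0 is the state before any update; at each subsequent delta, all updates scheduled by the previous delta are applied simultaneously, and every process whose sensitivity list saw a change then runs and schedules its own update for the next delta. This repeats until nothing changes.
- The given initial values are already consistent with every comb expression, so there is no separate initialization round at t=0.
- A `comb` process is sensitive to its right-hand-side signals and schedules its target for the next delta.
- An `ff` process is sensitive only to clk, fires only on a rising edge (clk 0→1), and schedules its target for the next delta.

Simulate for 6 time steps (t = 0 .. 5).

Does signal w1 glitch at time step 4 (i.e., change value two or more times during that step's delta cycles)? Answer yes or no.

t=0 Δ0: w2=1 w0=0 w3=1 clk=0 w4=0 w1=1
  Δ1: clk:0→1
  Δ2: w0:0→1
  Δ3: w1:1→0
  Δ4: w4:0→1
  (4Δ to stable)
t=1 Δ0: w2=1 w0=1 w3=1 clk=1 w4=1 w1=0
  Δ1: clk:1→0
  (1Δ to stable)
t=2 Δ0: w2=1 w0=1 w3=1 clk=0 w4=1 w1=0
  Δ1: clk:0→1
  Δ2: w2:1→0, w0:1→0
  Δ3: w4:1→0, w1:0→1
  Δ4: w4:0→1
  (4Δ to stable)
t=3 Δ0: w2=0 w0=0 w3=1 clk=1 w4=1 w1=1
  Δ1: clk:1→0
  (1Δ to stable)
t=4 Δ0: w2=0 w0=0 w3=1 clk=0 w4=1 w1=1
  Δ1: clk:0→1
  Δ2: w2:0→1, w0:0→1
  Δ3: w4:1→0, w1:1→0
  Δ4: w4:0→1
  (4Δ to stable)
t=5 Δ0: w2=1 w0=1 w3=1 clk=1 w4=1 w1=0
  Δ1: clk:1→0
  (1Δ to stable)

no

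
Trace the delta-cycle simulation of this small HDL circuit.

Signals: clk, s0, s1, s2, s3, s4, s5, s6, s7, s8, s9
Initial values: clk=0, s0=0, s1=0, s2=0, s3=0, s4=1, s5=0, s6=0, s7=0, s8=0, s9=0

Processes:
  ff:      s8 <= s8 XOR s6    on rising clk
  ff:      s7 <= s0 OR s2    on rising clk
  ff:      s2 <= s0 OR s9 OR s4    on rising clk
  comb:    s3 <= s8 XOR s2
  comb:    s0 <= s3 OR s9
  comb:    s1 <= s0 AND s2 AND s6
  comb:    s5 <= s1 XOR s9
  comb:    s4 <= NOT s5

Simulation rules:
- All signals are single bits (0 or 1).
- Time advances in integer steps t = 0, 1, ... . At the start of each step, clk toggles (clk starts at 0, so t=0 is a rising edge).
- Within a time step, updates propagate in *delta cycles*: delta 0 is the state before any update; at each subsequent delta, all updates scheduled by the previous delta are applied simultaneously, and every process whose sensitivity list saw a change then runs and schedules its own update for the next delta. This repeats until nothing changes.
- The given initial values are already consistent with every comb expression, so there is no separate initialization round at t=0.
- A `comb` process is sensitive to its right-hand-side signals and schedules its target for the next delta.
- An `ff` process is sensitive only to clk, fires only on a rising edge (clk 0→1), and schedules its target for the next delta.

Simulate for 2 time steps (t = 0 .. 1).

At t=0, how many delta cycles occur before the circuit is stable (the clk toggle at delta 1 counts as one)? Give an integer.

4

t0.Δ0 s0=0 s6=0 s2=0 s8=0 s1=0 s9=0 s5=0 clk=0 s4=1 s7=0 s3=0
t0.Δ1 s0=0 s6=0 s2=0 s8=0 s1=0 s9=0 s5=0 clk=1 s4=1 s7=0 s3=0
t0.Δ2 s0=0 s6=0 s2=1 s8=0 s1=0 s9=0 s5=0 clk=1 s4=1 s7=0 s3=0
t0.Δ3 s0=0 s6=0 s2=1 s8=0 s1=0 s9=0 s5=0 clk=1 s4=1 s7=0 s3=1
t0.Δ4 s0=1 s6=0 s2=1 s8=0 s1=0 s9=0 s5=0 clk=1 s4=1 s7=0 s3=1
t1.Δ0 s0=1 s6=0 s2=1 s8=0 s1=0 s9=0 s5=0 clk=1 s4=1 s7=0 s3=1
t1.Δ1 s0=1 s6=0 s2=1 s8=0 s1=0 s9=0 s5=0 clk=0 s4=1 s7=0 s3=1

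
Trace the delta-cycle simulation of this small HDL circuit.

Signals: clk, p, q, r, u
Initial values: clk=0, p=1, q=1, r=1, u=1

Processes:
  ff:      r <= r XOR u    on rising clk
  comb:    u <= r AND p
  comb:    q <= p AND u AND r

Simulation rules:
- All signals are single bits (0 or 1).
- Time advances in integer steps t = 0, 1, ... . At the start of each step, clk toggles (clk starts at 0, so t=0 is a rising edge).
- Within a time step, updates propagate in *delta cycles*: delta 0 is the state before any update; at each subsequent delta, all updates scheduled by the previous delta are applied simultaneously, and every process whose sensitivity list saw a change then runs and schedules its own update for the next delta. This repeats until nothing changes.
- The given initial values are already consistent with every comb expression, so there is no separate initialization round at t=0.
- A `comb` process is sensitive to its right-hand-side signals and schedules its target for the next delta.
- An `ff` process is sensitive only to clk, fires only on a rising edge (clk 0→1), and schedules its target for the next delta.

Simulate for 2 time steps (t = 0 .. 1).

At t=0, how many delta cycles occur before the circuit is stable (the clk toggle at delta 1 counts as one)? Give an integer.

t=0 Δ0: clk=0 p=1 u=1 r=1 q=1
  Δ1: clk:0→1
  Δ2: r:1→0
  Δ3: u:1→0, q:1→0
  (3Δ to stable)
t=1 Δ0: clk=1 p=1 u=0 r=0 q=0
  Δ1: clk:1→0
  (1Δ to stable)

3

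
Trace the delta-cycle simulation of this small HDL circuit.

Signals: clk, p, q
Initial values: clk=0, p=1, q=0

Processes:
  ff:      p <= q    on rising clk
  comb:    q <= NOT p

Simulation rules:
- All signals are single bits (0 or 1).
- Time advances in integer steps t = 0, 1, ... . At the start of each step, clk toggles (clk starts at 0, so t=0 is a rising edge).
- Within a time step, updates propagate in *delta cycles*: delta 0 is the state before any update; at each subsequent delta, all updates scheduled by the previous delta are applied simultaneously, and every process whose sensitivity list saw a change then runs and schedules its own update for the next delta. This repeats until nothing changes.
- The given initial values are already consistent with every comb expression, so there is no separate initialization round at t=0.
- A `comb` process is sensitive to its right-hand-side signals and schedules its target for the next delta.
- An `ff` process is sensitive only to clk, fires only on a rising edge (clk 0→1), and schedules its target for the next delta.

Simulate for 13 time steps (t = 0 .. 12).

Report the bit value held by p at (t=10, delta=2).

t0.Δ0 clk=0 q=0 p=1
t0.Δ1 clk=1 q=0 p=1
t0.Δ2 clk=1 q=0 p=0
t0.Δ3 clk=1 q=1 p=0
t1.Δ0 clk=1 q=1 p=0
t1.Δ1 clk=0 q=1 p=0
t2.Δ0 clk=0 q=1 p=0
t2.Δ1 clk=1 q=1 p=0
t2.Δ2 clk=1 q=1 p=1
t2.Δ3 clk=1 q=0 p=1
t3.Δ0 clk=1 q=0 p=1
t3.Δ1 clk=0 q=0 p=1
t4.Δ0 clk=0 q=0 p=1
t4.Δ1 clk=1 q=0 p=1
t4.Δ2 clk=1 q=0 p=0
t4.Δ3 clk=1 q=1 p=0
t5.Δ0 clk=1 q=1 p=0
t5.Δ1 clk=0 q=1 p=0
t6.Δ0 clk=0 q=1 p=0
t6.Δ1 clk=1 q=1 p=0
t6.Δ2 clk=1 q=1 p=1
t6.Δ3 clk=1 q=0 p=1
t7.Δ0 clk=1 q=0 p=1
t7.Δ1 clk=0 q=0 p=1
t8.Δ0 clk=0 q=0 p=1
t8.Δ1 clk=1 q=0 p=1
t8.Δ2 clk=1 q=0 p=0
t8.Δ3 clk=1 q=1 p=0
t9.Δ0 clk=1 q=1 p=0
t9.Δ1 clk=0 q=1 p=0
t10.Δ0 clk=0 q=1 p=0
t10.Δ1 clk=1 q=1 p=0
t10.Δ2 clk=1 q=1 p=1
t10.Δ3 clk=1 q=0 p=1
t11.Δ0 clk=1 q=0 p=1
t11.Δ1 clk=0 q=0 p=1
t12.Δ0 clk=0 q=0 p=1
t12.Δ1 clk=1 q=0 p=1
t12.Δ2 clk=1 q=0 p=0
t12.Δ3 clk=1 q=1 p=0

1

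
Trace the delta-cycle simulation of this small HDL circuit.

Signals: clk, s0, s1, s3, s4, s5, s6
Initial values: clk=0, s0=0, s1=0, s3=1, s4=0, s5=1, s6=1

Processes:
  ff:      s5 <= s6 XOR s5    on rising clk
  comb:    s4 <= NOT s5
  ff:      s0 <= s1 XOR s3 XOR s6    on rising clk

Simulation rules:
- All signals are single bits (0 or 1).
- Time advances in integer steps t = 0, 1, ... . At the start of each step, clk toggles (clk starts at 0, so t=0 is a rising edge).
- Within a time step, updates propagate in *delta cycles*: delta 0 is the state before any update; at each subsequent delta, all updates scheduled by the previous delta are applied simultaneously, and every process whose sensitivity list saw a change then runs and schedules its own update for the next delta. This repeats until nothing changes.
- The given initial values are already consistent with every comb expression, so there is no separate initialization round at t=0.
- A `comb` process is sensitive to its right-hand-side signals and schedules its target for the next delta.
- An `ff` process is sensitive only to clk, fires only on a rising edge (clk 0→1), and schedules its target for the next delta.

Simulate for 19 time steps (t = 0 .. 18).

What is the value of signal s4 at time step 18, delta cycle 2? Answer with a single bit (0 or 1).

[bits: s6,s0,s4,s3,s1,clk,s5]
t=0: Δ0=1001001 Δ1=1001011 Δ2=1001010 Δ3=1011010 | 3Δ
t=1: Δ0=1011010 Δ1=1011000 | 1Δ
t=2: Δ0=1011000 Δ1=1011010 Δ2=1011011 Δ3=1001011 | 3Δ
t=3: Δ0=1001011 Δ1=1001001 | 1Δ
t=4: Δ0=1001001 Δ1=1001011 Δ2=1001010 Δ3=1011010 | 3Δ
t=5: Δ0=1011010 Δ1=1011000 | 1Δ
t=6: Δ0=1011000 Δ1=1011010 Δ2=1011011 Δ3=1001011 | 3Δ
t=7: Δ0=1001011 Δ1=1001001 | 1Δ
t=8: Δ0=1001001 Δ1=1001011 Δ2=1001010 Δ3=1011010 | 3Δ
t=9: Δ0=1011010 Δ1=1011000 | 1Δ
t=10: Δ0=1011000 Δ1=1011010 Δ2=1011011 Δ3=1001011 | 3Δ
t=11: Δ0=1001011 Δ1=1001001 | 1Δ
t=12: Δ0=1001001 Δ1=1001011 Δ2=1001010 Δ3=1011010 | 3Δ
t=13: Δ0=1011010 Δ1=1011000 | 1Δ
t=14: Δ0=1011000 Δ1=1011010 Δ2=1011011 Δ3=1001011 | 3Δ
t=15: Δ0=1001011 Δ1=1001001 | 1Δ
t=16: Δ0=1001001 Δ1=1001011 Δ2=1001010 Δ3=1011010 | 3Δ
t=17: Δ0=1011010 Δ1=1011000 | 1Δ
t=18: Δ0=1011000 Δ1=1011010 Δ2=1011011 Δ3=1001011 | 3Δ

1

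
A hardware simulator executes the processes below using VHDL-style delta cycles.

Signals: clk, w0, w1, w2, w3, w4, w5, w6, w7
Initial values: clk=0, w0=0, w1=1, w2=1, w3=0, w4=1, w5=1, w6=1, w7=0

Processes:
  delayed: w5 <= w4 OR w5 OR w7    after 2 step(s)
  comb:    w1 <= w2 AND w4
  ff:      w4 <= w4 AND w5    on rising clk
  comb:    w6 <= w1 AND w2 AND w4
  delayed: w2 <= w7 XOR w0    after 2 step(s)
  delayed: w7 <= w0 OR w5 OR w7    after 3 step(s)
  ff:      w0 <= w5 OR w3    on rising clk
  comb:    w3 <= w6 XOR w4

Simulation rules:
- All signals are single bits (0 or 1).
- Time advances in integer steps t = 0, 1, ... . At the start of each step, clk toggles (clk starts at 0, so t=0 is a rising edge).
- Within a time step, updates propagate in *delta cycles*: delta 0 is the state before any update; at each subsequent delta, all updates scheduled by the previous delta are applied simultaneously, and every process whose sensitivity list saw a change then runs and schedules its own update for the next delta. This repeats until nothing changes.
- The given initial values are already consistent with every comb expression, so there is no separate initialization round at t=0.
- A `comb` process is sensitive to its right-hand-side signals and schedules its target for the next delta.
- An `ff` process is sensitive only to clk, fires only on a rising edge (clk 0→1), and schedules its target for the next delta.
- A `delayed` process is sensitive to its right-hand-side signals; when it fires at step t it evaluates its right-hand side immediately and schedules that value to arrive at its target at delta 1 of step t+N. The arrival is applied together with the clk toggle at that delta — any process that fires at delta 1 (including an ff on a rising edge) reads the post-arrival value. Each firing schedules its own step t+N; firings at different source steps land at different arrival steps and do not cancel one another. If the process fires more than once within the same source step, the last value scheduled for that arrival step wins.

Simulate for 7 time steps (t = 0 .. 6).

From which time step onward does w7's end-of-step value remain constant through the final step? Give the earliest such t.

t=0 Δ0: w5=1 w2=1 w0=0 w6=1 w7=0 w4=1 w1=1 w3=0 clk=0
  Δ1: clk:0→1
  Δ2: w0:0→1
  (2Δ to stable)
t=1 Δ0: w5=1 w2=1 w0=1 w6=1 w7=0 w4=1 w1=1 w3=0 clk=1
  Δ1: clk:1→0
  (1Δ to stable)
t=2 Δ0: w5=1 w2=1 w0=1 w6=1 w7=0 w4=1 w1=1 w3=0 clk=0
  Δ1: clk:0→1
  (1Δ to stable)
t=3 Δ0: w5=1 w2=1 w0=1 w6=1 w7=0 w4=1 w1=1 w3=0 clk=1
  Δ1: w7:0→1, clk:1→0
  (1Δ to stable)
t=4 Δ0: w5=1 w2=1 w0=1 w6=1 w7=1 w4=1 w1=1 w3=0 clk=0
  Δ1: clk:0→1
  (1Δ to stable)
t=5 Δ0: w5=1 w2=1 w0=1 w6=1 w7=1 w4=1 w1=1 w3=0 clk=1
  Δ1: w2:1→0, clk:1→0
  Δ2: w6:1→0, w1:1→0
  Δ3: w3:0→1
  (3Δ to stable)
t=6 Δ0: w5=1 w2=0 w0=1 w6=0 w7=1 w4=1 w1=0 w3=1 clk=0
  Δ1: clk:0→1
  (1Δ to stable)

3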